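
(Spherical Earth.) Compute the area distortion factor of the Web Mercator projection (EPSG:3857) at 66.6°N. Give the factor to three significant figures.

Mercator is conformal, so the point scale is isotropic: h = k = sec φ = 1/cos φ.
Areal scale = k² = sec²φ = 1/cos²(66.6°) = 1/0.3971² = 6.340.

6.34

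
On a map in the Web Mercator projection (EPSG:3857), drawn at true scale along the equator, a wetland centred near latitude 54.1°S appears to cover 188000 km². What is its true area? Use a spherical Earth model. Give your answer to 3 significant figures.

For Mercator, h = k = sec φ (a conformal cylindrical projection has a single point scale, 1/cos φ).
Areal scale = k² = sec²φ = 1/cos²(54.1°) = 1/0.5864² = 2.908.
True area = apparent / (areal scale) = 188000 / 2.908 ≈ 64600 km².

64600 km²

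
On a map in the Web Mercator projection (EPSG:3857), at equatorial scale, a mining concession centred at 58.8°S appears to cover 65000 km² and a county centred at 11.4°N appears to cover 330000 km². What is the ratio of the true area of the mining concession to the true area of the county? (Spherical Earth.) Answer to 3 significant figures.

0.0550

Mercator's areal exaggeration is sec²φ; hence true area = (apparent area) · cos²φ.
True area of mining concession: 65000 × cos²(58.8°) = 65000 × 0.2684 = 17440 km².
True area of county: 330000 × cos²(11.4°) = 330000 × 0.9609 = 317100 km².
Ratio = 17440 / 317100 ≈ 0.0550.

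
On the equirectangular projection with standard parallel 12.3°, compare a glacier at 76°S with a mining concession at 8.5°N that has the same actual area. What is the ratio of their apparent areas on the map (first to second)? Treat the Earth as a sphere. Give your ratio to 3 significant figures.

With standard parallel φ₀ = 12.3°, the equirectangular projection gives x = Rλ cos φ₀, y = Rφ, so h = 1 and k = cos 12.3° / cos φ.
Areal scale at 76°: h·k = 1.000 × 4.039 = 4.039.
Areal scale at 8.5°: h·k = 1.000 × 0.9879 = 0.9879.
Ratio = 4.039/0.9879 ≈ 4.09.

4.09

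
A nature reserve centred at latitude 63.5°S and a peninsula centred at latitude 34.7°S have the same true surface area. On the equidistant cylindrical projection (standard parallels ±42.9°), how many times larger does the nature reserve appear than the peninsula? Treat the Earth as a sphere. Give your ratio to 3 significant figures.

With standard parallel φ₀ = 42.9°, the equirectangular projection gives x = Rλ cos φ₀, y = Rφ, so h = 1 and k = cos 42.9° / cos φ.
Areal scale at 63.5°: h·k = 1.000 × 1.642 = 1.642.
Areal scale at 34.7°: h·k = 1.000 × 0.8910 = 0.8910.
Ratio = 1.642/0.8910 ≈ 1.84.

1.84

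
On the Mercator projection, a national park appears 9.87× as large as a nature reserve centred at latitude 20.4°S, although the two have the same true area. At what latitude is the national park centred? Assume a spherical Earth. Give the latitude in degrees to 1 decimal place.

Mercator areal scale is sec²φ, so apparent-area ratio = sec²φ₁ / sec²φ₂ = cos²φ₂ / cos²φ₁.
cos²φ₂ / cos²φ₁ = 9.87  ⇒  cos φ₁ = cos 20.4° / √9.87 = 0.9373/3.142 = 0.2983.
φ₁ = arccos(0.2983) ≈ 72.6°.

72.6°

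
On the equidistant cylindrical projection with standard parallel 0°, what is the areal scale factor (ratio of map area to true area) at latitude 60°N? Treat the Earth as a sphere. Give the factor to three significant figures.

2.00

In the plate carrée (x = Rλ, y = Rφ), meridians are true-scale (h = 1) and parallels are stretched by k = sec φ.
Areal scale = h·k = 1 × sec φ; at 60°, h = 1.000, k = 2.000, so h·k = 2.000.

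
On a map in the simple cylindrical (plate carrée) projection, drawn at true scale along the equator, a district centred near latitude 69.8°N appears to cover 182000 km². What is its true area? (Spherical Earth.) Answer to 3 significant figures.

In the plate carrée (x = Rλ, y = Rφ), meridians are true-scale (h = 1) and parallels are stretched by k = sec φ.
Areal scale = h·k = 1 × sec φ; at 69.8°, h = 1.000, k = 2.896, so h·k = 2.896.
True area = apparent / (areal scale) = 182000 / 2.896 ≈ 62800 km².

62800 km²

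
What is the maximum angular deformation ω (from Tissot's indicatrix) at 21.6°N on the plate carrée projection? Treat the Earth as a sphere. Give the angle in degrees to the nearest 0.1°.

4.2°

Plate carrée maps x = Rλ, y = Rφ. The meridian scale is h = 1 and the parallel scale is k = 1/cos φ = sec φ.
At 21.6°: h = 1.000, k = 1.076; principal scales a = 1.076, b = 1.000.
sin(ω/2) = (a − b)/(a + b) = 0.07553/2.076 = 0.03639, so ω = 2 arcsin(0.03639) ≈ 4.2°.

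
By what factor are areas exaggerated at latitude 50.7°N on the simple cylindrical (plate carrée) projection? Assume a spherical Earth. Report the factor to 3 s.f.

1.58

Plate carrée maps x = Rλ, y = Rφ. The meridian scale is h = 1 and the parallel scale is k = 1/cos φ = sec φ.
Areal scale = h·k = 1 × sec φ; at 50.7°, h = 1.000, k = 1.579, so h·k = 1.579.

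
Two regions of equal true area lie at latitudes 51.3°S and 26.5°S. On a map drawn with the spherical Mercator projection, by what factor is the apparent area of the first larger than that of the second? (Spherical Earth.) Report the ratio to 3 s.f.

On Mercator, area is exaggerated by sec²φ = 1/cos²φ.
At 51.3°: sec²(51.3°) = 1/0.6252² = 2.558.
At 26.5°: sec²(26.5°) = 1/0.8949² = 1.249.
Ratio = 2.558/1.249 = cos²(26.5°)/cos²(51.3°) ≈ 2.05.

2.05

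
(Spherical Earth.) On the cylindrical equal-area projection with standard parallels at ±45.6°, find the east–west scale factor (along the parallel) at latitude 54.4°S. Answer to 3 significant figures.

For cylindrical equal-area with standard parallel φ₀, h = cos φ / cos φ₀ and k = cos φ₀ / cos φ, so h·k = 1.
k = cos 45.6° / cos 54.4° = 0.6997/0.5821 = 1.202.

1.20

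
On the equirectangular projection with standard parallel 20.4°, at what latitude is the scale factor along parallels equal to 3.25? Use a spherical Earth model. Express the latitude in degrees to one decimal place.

With standard parallel φ₀ = 20.4°, the equirectangular projection gives x = Rλ cos φ₀, y = Rφ, so h = 1 and k = cos 20.4° / cos φ.
k = cos φ₀ / cos φ = 3.25  ⇒  cos φ = cos 20.4° / 3.25 = 0.2884.
φ = arccos(0.2884) ≈ 73.2°.

73.2°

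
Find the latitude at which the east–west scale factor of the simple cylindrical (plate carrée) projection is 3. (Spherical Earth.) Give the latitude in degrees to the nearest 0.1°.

Plate carrée: h = 1, k = sec φ along parallels.
sec φ = 3  ⇒  cos φ = 0.3333  ⇒  φ ≈ 70.5°.

70.5°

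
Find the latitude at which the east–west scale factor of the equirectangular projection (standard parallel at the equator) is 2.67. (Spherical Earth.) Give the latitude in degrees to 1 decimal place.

Plate carrée: h = 1, k = sec φ along parallels.
sec φ = 2.67  ⇒  cos φ = 0.3745  ⇒  φ ≈ 68.0°.

68.0°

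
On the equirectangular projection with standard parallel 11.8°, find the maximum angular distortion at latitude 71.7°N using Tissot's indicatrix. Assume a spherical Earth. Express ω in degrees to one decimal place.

61.9°

The equidistant cylindrical projection with φ₀ = 11.8° has h = 1 (meridians true) and k = cos φ₀ / cos φ along parallels.
At 71.7°: h = 1.000, k = 3.117; principal scales a = 3.117, b = 1.000.
sin(ω/2) = (a − b)/(a + b) = 2.117/4.117 = 0.5143, so ω = 2 arcsin(0.5143) ≈ 61.9°.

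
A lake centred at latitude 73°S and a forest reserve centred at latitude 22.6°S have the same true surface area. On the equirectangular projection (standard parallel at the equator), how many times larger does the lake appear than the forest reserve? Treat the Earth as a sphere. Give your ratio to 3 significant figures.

For the equirectangular projection with φ₀ = 0 (plate carrée), h = 1 along meridians and k = sec φ along parallels.
Areal scale at 73°: h·k = 1.000 × 3.420 = 3.420.
Areal scale at 22.6°: h·k = 1.000 × 1.083 = 1.083.
Ratio = 3.420/1.083 ≈ 3.16.

3.16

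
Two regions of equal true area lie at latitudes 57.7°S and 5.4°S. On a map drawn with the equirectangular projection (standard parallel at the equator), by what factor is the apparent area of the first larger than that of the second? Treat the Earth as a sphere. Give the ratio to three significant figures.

Plate carrée maps x = Rλ, y = Rφ. The meridian scale is h = 1 and the parallel scale is k = 1/cos φ = sec φ.
Areal scale at 57.7°: h·k = 1.000 × 1.871 = 1.871.
Areal scale at 5.4°: h·k = 1.000 × 1.004 = 1.004.
Ratio = 1.871/1.004 ≈ 1.86.

1.86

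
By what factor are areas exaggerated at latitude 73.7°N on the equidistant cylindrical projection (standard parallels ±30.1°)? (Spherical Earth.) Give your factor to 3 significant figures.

The equidistant cylindrical projection with φ₀ = 30.1° has h = 1 (meridians true) and k = cos φ₀ / cos φ along parallels.
Areal scale = h·k = 1 × cos φ₀ / cos φ; at 73.7°, h = 1.000, k = 3.082, so h·k = 3.082.

3.08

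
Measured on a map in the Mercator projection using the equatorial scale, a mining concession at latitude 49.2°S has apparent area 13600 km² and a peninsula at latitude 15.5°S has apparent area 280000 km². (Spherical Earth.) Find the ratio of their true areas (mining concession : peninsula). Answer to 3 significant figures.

On Mercator the areal scale is sec²φ, so true area = apparent × cos²φ.
True area of mining concession: 13600 × cos²(49.2°) = 13600 × 0.4270 = 5807 km².
True area of peninsula: 280000 × cos²(15.5°) = 280000 × 0.9286 = 260000 km².
Ratio = 5807 / 260000 ≈ 0.0223.

0.0223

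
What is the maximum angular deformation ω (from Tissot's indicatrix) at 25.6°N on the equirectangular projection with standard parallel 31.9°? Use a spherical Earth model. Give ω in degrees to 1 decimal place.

3.5°

The equidistant cylindrical projection with φ₀ = 31.9° has h = 1 (meridians true) and k = cos φ₀ / cos φ along parallels.
At 25.6°: h = 1.000, k = 0.9414; principal scales a = 1.000, b = 0.9414.
sin(ω/2) = (a − b)/(a + b) = 0.05861/1.941 = 0.03019, so ω = 2 arcsin(0.03019) ≈ 3.5°.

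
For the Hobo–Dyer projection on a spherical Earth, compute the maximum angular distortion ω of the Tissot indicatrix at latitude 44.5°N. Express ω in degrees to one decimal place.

The Hobo–Dyer projection is cylindrical equal-area with φ₀ = 37.5°. A cylindrical equal-area projection with standard parallel φ₀ has meridian scale h = cos φ / cos φ₀ and parallel scale k = cos φ₀ / cos φ (so areas are preserved, h·k = 1).
At 44.5°: h = 0.8990, k = 1.112; principal scales a = 1.112, b = 0.8990.
sin(ω/2) = (a − b)/(a + b) = 0.2133/2.011 = 0.1060, so ω = 2 arcsin(0.1060) ≈ 12.2°.

12.2°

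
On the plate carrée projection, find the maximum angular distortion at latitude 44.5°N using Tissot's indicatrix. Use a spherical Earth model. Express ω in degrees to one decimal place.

19.3°

Plate carrée maps x = Rλ, y = Rφ. The meridian scale is h = 1 and the parallel scale is k = 1/cos φ = sec φ.
At 44.5°: h = 1.000, k = 1.402; principal scales a = 1.402, b = 1.000.
sin(ω/2) = (a − b)/(a + b) = 0.4020/2.402 = 0.1674, so ω = 2 arcsin(0.1674) ≈ 19.3°.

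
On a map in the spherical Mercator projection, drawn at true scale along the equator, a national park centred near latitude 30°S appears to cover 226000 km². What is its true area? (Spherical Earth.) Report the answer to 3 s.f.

Mercator is conformal, so the point scale is isotropic: h = k = sec φ = 1/cos φ.
Areal scale = k² = sec²φ = 1/cos²(30°) = 1/0.8660² = 1.333.
True area = apparent / (areal scale) = 226000 / 1.333 ≈ 170000 km².

170000 km²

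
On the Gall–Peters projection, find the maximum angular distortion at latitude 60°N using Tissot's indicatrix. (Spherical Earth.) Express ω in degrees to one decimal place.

The Gall–Peters projection is cylindrical equal-area with φ₀ = 45°. Cylindrical equal-area (φ₀ = 45°): h = cos φ / cos 45° along meridians, k = cos 45° / cos φ along parallels; h·k = 1.
At 60°: h = 0.7071, k = 1.414; principal scales a = 1.414, b = 0.7071.
sin(ω/2) = (a − b)/(a + b) = 0.7071/2.121 = 0.3333, so ω = 2 arcsin(0.3333) ≈ 38.9°.

38.9°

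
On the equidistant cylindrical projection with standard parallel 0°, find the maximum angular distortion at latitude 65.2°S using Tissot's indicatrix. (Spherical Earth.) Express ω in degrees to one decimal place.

48.3°

In the plate carrée (x = Rλ, y = Rφ), meridians are true-scale (h = 1) and parallels are stretched by k = sec φ.
At 65.2°: h = 1.000, k = 2.384; principal scales a = 2.384, b = 1.000.
sin(ω/2) = (a − b)/(a + b) = 1.384/3.384 = 0.4090, so ω = 2 arcsin(0.4090) ≈ 48.3°.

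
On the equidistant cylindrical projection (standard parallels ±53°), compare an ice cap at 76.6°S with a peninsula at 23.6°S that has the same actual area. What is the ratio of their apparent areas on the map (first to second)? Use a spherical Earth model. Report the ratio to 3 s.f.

3.95

In the equirectangular projection with standard parallel φ₀ = 53° (x = Rλ cos φ₀, y = Rφ), meridians are true-scale (h = 1) and the parallel scale is k = cos φ₀ / cos φ.
Areal scale at 76.6°: h·k = 1.000 × 2.597 = 2.597.
Areal scale at 23.6°: h·k = 1.000 × 0.6567 = 0.6567.
Ratio = 2.597/0.6567 ≈ 3.95.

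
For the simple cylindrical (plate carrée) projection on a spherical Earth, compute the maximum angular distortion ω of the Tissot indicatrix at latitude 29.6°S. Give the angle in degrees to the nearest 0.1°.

8.0°

Plate carrée maps x = Rλ, y = Rφ. The meridian scale is h = 1 and the parallel scale is k = 1/cos φ = sec φ.
At 29.6°: h = 1.000, k = 1.150; principal scales a = 1.150, b = 1.000.
sin(ω/2) = (a − b)/(a + b) = 0.1501/2.150 = 0.06981, so ω = 2 arcsin(0.06981) ≈ 8.0°.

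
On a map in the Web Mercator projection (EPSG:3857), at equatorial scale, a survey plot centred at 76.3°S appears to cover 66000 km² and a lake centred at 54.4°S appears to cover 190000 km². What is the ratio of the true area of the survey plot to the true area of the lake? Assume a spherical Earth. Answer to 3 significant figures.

0.0575

Mercator's areal exaggeration is sec²φ; hence true area = (apparent area) · cos²φ.
True area of survey plot: 66000 × cos²(76.3°) = 66000 × 0.05609 = 3702 km².
True area of lake: 190000 × cos²(54.4°) = 190000 × 0.3389 = 64380 km².
Ratio = 3702 / 64380 ≈ 0.0575.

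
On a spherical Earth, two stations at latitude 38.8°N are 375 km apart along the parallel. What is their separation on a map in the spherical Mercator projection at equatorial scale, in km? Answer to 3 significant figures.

481 km

For Mercator, h = k = sec φ (a conformal cylindrical projection has a single point scale, 1/cos φ).
Along the parallel, k = sec 38.8° = 1/0.7793 = 1.283.
Map distance = 375 × 1.283 ≈ 481 km.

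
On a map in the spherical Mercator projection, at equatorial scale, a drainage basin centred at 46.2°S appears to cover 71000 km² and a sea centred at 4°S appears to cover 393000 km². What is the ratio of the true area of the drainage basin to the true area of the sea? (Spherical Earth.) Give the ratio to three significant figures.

0.0870

Since Mercator area scale is 1/cos²φ, the true area equals the apparent area multiplied by cos²φ.
True area of drainage basin: 71000 × cos²(46.2°) = 71000 × 0.4791 = 34010 km².
True area of sea: 393000 × cos²(4°) = 393000 × 0.9951 = 391100 km².
Ratio = 34010 / 391100 ≈ 0.0870.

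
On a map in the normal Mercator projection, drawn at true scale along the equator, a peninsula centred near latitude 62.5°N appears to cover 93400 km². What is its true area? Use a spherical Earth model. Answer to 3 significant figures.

19900 km²

Mercator is conformal, so the point scale is isotropic: h = k = sec φ = 1/cos φ.
Areal scale = k² = sec²φ = 1/cos²(62.5°) = 1/0.4617² = 4.690.
True area = apparent / (areal scale) = 93400 / 4.690 ≈ 19900 km².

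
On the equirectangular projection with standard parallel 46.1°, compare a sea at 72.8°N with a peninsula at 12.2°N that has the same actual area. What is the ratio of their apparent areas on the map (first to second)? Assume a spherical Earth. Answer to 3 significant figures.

3.31

With standard parallel φ₀ = 46.1°, the equirectangular projection gives x = Rλ cos φ₀, y = Rφ, so h = 1 and k = cos 46.1° / cos φ.
Areal scale at 72.8°: h·k = 1.000 × 2.345 = 2.345.
Areal scale at 12.2°: h·k = 1.000 × 0.7094 = 0.7094.
Ratio = 2.345/0.7094 ≈ 3.31.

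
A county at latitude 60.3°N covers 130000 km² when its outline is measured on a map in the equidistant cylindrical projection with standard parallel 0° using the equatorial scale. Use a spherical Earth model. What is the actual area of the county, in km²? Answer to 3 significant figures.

In the plate carrée (x = Rλ, y = Rφ), meridians are true-scale (h = 1) and parallels are stretched by k = sec φ.
Areal scale = h·k = 1 × sec φ; at 60.3°, h = 1.000, k = 2.018, so h·k = 2.018.
True area = apparent / (areal scale) = 130000 / 2.018 ≈ 64400 km².

64400 km²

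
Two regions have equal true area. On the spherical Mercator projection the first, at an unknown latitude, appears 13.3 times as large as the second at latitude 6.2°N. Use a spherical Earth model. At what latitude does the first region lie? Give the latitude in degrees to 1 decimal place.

For equal true areas on Mercator, apparent areas scale as sec²φ, so the ratio is cos²φ₂ / cos²φ₁.
cos²φ₂ / cos²φ₁ = 13.3  ⇒  cos φ₁ = cos 6.2° / √13.3 = 0.9942/3.647 = 0.2726.
φ₁ = arccos(0.2726) ≈ 74.2°.

74.2°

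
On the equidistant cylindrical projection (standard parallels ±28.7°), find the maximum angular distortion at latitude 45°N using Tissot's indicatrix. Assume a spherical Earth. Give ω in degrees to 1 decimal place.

12.3°

With standard parallel φ₀ = 28.7°, the equirectangular projection gives x = Rλ cos φ₀, y = Rφ, so h = 1 and k = cos 28.7° / cos φ.
At 45°: h = 1.000, k = 1.240; principal scales a = 1.240, b = 1.000.
sin(ω/2) = (a − b)/(a + b) = 0.2405/2.240 = 0.1073, so ω = 2 arcsin(0.1073) ≈ 12.3°.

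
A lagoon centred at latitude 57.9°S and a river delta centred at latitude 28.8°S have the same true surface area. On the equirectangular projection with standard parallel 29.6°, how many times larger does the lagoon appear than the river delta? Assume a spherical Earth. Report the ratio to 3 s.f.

1.65

In the equirectangular projection with standard parallel φ₀ = 29.6° (x = Rλ cos φ₀, y = Rφ), meridians are true-scale (h = 1) and the parallel scale is k = cos φ₀ / cos φ.
Areal scale at 57.9°: h·k = 1.000 × 1.636 = 1.636.
Areal scale at 28.8°: h·k = 1.000 × 0.9922 = 0.9922.
Ratio = 1.636/0.9922 ≈ 1.65.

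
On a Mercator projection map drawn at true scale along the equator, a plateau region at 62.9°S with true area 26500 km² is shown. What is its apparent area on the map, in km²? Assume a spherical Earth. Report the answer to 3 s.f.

For Mercator, h = k = sec φ (a conformal cylindrical projection has a single point scale, 1/cos φ).
Areal scale = k² = sec²φ = 1/cos²(62.9°) = 1/0.4555² = 4.819.
Apparent area = 26500 × 4.819 ≈ 128000 km².

128000 km²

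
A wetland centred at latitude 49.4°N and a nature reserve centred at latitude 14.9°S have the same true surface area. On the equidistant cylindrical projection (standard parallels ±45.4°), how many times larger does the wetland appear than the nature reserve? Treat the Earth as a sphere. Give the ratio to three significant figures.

1.48

With standard parallel φ₀ = 45.4°, the equirectangular projection gives x = Rλ cos φ₀, y = Rφ, so h = 1 and k = cos 45.4° / cos φ.
Areal scale at 49.4°: h·k = 1.000 × 1.079 = 1.079.
Areal scale at 14.9°: h·k = 1.000 × 0.7266 = 0.7266.
Ratio = 1.079/0.7266 ≈ 1.48.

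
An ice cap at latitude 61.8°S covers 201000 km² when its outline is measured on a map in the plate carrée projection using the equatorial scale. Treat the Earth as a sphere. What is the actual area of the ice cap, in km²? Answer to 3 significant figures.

95000 km²

In the plate carrée (x = Rλ, y = Rφ), meridians are true-scale (h = 1) and parallels are stretched by k = sec φ.
Areal scale = h·k = 1 × sec φ; at 61.8°, h = 1.000, k = 2.116, so h·k = 2.116.
True area = apparent / (areal scale) = 201000 / 2.116 ≈ 95000 km².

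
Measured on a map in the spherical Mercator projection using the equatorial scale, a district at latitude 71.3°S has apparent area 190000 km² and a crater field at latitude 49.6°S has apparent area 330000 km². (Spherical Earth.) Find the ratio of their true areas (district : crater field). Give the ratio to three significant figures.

On Mercator the areal scale is sec²φ, so true area = apparent × cos²φ.
True area of district: 190000 × cos²(71.3°) = 190000 × 0.1028 = 19530 km².
True area of crater field: 330000 × cos²(49.6°) = 330000 × 0.4201 = 138600 km².
Ratio = 19530 / 138600 ≈ 0.141.

0.141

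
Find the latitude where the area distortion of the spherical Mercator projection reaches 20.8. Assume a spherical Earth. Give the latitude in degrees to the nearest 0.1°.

Mercator areal scale is sec²φ.
sec²φ = 20.8  ⇒  cos²φ = 0.04808  ⇒  cos φ = 0.2193.
φ = arccos(0.2193) ≈ 77.3°.

77.3°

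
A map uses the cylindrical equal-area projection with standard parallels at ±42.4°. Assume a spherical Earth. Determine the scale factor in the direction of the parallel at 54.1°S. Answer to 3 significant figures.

1.26

Cylindrical equal-area (φ₀ = 42.4°): h = cos φ / cos 42.4° along meridians, k = cos 42.4° / cos φ along parallels; h·k = 1.
k = cos 42.4° / cos 54.1° = 0.7385/0.5864 = 1.259.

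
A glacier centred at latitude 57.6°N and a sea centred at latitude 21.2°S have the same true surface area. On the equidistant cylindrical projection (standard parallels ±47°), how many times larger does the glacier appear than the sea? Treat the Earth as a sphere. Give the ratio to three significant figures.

With standard parallel φ₀ = 47°, the equirectangular projection gives x = Rλ cos φ₀, y = Rφ, so h = 1 and k = cos 47° / cos φ.
Areal scale at 57.6°: h·k = 1.000 × 1.273 = 1.273.
Areal scale at 21.2°: h·k = 1.000 × 0.7315 = 0.7315.
Ratio = 1.273/0.7315 ≈ 1.74.

1.74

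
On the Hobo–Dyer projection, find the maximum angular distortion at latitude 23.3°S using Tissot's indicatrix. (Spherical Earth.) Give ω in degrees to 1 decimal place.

16.7°

Hobo–Dyer is a cylindrical equal-area projection with standard parallels at ±37.5°. For cylindrical equal-area with standard parallel φ₀, h = cos φ / cos φ₀ and k = cos φ₀ / cos φ, so h·k = 1.
At 23.3°: h = 1.158, k = 0.8638; principal scales a = 1.158, b = 0.8638.
sin(ω/2) = (a − b)/(a + b) = 0.2939/2.021 = 0.1454, so ω = 2 arcsin(0.1454) ≈ 16.7°.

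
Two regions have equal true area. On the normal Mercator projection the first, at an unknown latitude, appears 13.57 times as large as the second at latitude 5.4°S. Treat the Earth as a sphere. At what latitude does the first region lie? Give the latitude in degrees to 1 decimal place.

Mercator areal scale is sec²φ, so apparent-area ratio = sec²φ₁ / sec²φ₂ = cos²φ₂ / cos²φ₁.
cos²φ₂ / cos²φ₁ = 13.57  ⇒  cos φ₁ = cos 5.4° / √13.57 = 0.9956/3.684 = 0.2703.
φ₁ = arccos(0.2703) ≈ 74.3°.

74.3°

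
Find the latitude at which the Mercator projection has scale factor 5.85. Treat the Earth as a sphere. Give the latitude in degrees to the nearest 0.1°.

Mercator scale is k = sec φ = 1/cos φ.
1/cos φ = 5.85  ⇒  cos φ = 0.1709  ⇒  φ = arccos(0.1709) ≈ 80.2°.

80.2°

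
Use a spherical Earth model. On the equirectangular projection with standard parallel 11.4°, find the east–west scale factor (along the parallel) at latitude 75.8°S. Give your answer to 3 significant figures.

The equidistant cylindrical projection with φ₀ = 11.4° has h = 1 (meridians true) and k = cos φ₀ / cos φ along parallels.
k = cos 11.4° / cos 75.8° = 0.9803/0.2453 = 3.996.

4.00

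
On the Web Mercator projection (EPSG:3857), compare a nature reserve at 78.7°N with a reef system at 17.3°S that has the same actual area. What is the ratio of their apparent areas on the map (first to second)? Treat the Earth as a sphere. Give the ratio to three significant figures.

Mercator areal scale is sec²φ.
At 78.7°: sec²(78.7°) = 1/0.1959² = 26.05.
At 17.3°: sec²(17.3°) = 1/0.9548² = 1.097.
Ratio = 26.05/1.097 = cos²(17.3°)/cos²(78.7°) ≈ 23.7.

23.7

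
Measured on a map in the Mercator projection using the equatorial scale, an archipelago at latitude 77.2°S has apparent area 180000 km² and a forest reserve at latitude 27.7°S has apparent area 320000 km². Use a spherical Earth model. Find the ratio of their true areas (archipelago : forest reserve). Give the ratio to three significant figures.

On Mercator the areal scale is sec²φ, so true area = apparent × cos²φ.
True area of archipelago: 180000 × cos²(77.2°) = 180000 × 0.04908 = 8835 km².
True area of forest reserve: 320000 × cos²(27.7°) = 320000 × 0.7839 = 250900 km².
Ratio = 8835 / 250900 ≈ 0.0352.

0.0352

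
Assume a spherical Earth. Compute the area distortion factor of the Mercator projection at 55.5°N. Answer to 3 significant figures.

3.12

Mercator is conformal, so the point scale is isotropic: h = k = sec φ = 1/cos φ.
Areal scale = k² = sec²φ = 1/cos²(55.5°) = 1/0.5664² = 3.117.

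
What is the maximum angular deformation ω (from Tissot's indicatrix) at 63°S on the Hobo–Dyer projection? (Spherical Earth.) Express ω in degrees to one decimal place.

60.9°

The Hobo–Dyer projection is cylindrical equal-area with φ₀ = 37.5°. For cylindrical equal-area with standard parallel φ₀, h = cos φ / cos φ₀ and k = cos φ₀ / cos φ, so h·k = 1.
At 63°: h = 0.5722, k = 1.748; principal scales a = 1.748, b = 0.5722.
sin(ω/2) = (a − b)/(a + b) = 1.175/2.320 = 0.5066, so ω = 2 arcsin(0.5066) ≈ 60.9°.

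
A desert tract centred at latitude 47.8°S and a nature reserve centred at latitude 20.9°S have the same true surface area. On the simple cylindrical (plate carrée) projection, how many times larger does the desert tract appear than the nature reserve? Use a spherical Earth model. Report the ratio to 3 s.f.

For the equirectangular projection with φ₀ = 0 (plate carrée), h = 1 along meridians and k = sec φ along parallels.
Areal scale at 47.8°: h·k = 1.000 × 1.489 = 1.489.
Areal scale at 20.9°: h·k = 1.000 × 1.070 = 1.070.
Ratio = 1.489/1.070 ≈ 1.39.

1.39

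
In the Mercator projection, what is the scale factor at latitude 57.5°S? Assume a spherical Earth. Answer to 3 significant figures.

1.86

For Mercator, h = k = sec φ (a conformal cylindrical projection has a single point scale, 1/cos φ).
k = 1/cos 57.5° = 1/0.5373 = 1.861.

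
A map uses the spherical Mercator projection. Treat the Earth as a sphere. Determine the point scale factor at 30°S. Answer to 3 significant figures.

The Mercator projection is conformal; its linear scale factor is the same in every direction and equals sec φ = 1/cos φ.
k = 1/cos 30° = 1/0.8660 = 1.155.

1.15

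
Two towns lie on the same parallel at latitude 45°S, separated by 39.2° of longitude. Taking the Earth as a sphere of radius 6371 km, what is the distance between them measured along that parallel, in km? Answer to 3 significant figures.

3080 km

Arc length along a parallel = R cos φ · Δλ (with Δλ in radians).
= 6371 × cos 45° × (39.2° × π/180) = 6371 × 0.7071 × 0.6842 ≈ 3080 km.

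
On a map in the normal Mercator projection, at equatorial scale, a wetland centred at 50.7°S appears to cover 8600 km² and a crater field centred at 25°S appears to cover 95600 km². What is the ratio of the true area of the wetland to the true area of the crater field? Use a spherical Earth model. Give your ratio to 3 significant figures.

On Mercator the areal scale is sec²φ, so true area = apparent × cos²φ.
True area of wetland: 8600 × cos²(50.7°) = 8600 × 0.4012 = 3450 km².
True area of crater field: 95600 × cos²(25°) = 95600 × 0.8214 = 78530 km².
Ratio = 3450 / 78530 ≈ 0.0439.

0.0439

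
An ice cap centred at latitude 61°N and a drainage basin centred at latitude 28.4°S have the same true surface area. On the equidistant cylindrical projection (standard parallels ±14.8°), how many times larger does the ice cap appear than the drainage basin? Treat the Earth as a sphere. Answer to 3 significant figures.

1.81

The equidistant cylindrical projection with φ₀ = 14.8° has h = 1 (meridians true) and k = cos φ₀ / cos φ along parallels.
Areal scale at 61°: h·k = 1.000 × 1.994 = 1.994.
Areal scale at 28.4°: h·k = 1.000 × 1.099 = 1.099.
Ratio = 1.994/1.099 ≈ 1.81.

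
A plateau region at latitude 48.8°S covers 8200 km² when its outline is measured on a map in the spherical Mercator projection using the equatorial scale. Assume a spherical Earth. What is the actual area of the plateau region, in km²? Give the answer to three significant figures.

For Mercator, h = k = sec φ (a conformal cylindrical projection has a single point scale, 1/cos φ).
Areal scale = k² = sec²φ = 1/cos²(48.8°) = 1/0.6587² = 2.305.
True area = apparent / (areal scale) = 8200 / 2.305 ≈ 3560 km².

3560 km²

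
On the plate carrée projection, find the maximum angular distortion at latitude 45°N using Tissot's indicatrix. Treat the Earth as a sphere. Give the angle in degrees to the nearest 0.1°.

19.8°

In the plate carrée (x = Rλ, y = Rφ), meridians are true-scale (h = 1) and parallels are stretched by k = sec φ.
At 45°: h = 1.000, k = 1.414; principal scales a = 1.414, b = 1.000.
sin(ω/2) = (a − b)/(a + b) = 0.4142/2.414 = 0.1716, so ω = 2 arcsin(0.1716) ≈ 19.8°.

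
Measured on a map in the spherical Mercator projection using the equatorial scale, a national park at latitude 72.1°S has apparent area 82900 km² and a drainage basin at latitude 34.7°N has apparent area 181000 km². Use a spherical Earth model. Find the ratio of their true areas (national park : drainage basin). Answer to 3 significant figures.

0.0640

Since Mercator area scale is 1/cos²φ, the true area equals the apparent area multiplied by cos²φ.
True area of national park: 82900 × cos²(72.1°) = 82900 × 0.09447 = 7831 km².
True area of drainage basin: 181000 × cos²(34.7°) = 181000 × 0.6759 = 122300 km².
Ratio = 7831 / 122300 ≈ 0.0640.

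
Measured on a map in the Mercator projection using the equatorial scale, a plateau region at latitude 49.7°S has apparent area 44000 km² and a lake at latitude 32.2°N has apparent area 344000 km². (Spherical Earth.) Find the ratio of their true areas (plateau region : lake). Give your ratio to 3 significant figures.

On Mercator the areal scale is sec²φ, so true area = apparent × cos²φ.
True area of plateau region: 44000 × cos²(49.7°) = 44000 × 0.4183 = 18410 km².
True area of lake: 344000 × cos²(32.2°) = 344000 × 0.7160 = 246300 km².
Ratio = 18410 / 246300 ≈ 0.0747.

0.0747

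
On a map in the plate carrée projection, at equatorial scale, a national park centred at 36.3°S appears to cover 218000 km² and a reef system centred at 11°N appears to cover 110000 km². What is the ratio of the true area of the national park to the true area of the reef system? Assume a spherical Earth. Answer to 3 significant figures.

Plate carrée has h = 1 and k = sec φ, giving areal scale sec φ; true area = (apparent area) · cos φ.
True area of national park: 218000 × cos(36.3°) = 218000 × 0.8059 = 175700 km².
True area of reef system: 110000 × cos(11°) = 110000 × 0.9816 = 108000 km².
Ratio = 175700 / 108000 ≈ 1.63.

1.63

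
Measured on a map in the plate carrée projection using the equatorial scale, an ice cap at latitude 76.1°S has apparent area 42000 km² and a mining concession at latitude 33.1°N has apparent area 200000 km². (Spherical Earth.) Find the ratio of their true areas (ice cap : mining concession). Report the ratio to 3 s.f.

0.0602

On the plate carrée, areal scale = h·k = 1 × sec φ, so true area = apparent × cos φ.
True area of ice cap: 42000 × cos(76.1°) = 42000 × 0.2402 = 10090 km².
True area of mining concession: 200000 × cos(33.1°) = 200000 × 0.8377 = 167500 km².
Ratio = 10090 / 167500 ≈ 0.0602.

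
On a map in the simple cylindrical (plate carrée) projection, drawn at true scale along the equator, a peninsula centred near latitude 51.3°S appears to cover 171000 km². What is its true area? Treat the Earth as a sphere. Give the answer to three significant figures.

Plate carrée maps x = Rλ, y = Rφ. The meridian scale is h = 1 and the parallel scale is k = 1/cos φ = sec φ.
Areal scale = h·k = 1 × sec φ; at 51.3°, h = 1.000, k = 1.599, so h·k = 1.599.
True area = apparent / (areal scale) = 171000 / 1.599 ≈ 107000 km².

107000 km²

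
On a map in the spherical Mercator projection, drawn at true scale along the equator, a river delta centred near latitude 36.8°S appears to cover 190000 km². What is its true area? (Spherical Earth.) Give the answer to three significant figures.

The Mercator projection is conformal; its linear scale factor is the same in every direction and equals sec φ = 1/cos φ.
Areal scale = k² = sec²φ = 1/cos²(36.8°) = 1/0.8007² = 1.560.
True area = apparent / (areal scale) = 190000 / 1.560 ≈ 122000 km².

122000 km²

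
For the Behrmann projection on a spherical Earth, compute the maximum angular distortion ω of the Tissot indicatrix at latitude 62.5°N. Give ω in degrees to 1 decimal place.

67.7°

The Behrmann projection is cylindrical equal-area with φ₀ = 30°. Cylindrical equal-area (φ₀ = 30°): h = cos φ / cos 30° along meridians, k = cos 30° / cos φ along parallels; h·k = 1.
At 62.5°: h = 0.5332, k = 1.876; principal scales a = 1.876, b = 0.5332.
sin(ω/2) = (a − b)/(a + b) = 1.342/2.409 = 0.5573, so ω = 2 arcsin(0.5573) ≈ 67.7°.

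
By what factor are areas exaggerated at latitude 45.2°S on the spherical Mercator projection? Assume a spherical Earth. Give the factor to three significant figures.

The Mercator projection is conformal; its linear scale factor is the same in every direction and equals sec φ = 1/cos φ.
Areal scale = k² = sec²φ = 1/cos²(45.2°) = 1/0.7046² = 2.014.

2.01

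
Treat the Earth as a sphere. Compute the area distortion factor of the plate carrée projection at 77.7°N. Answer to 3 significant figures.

For the equirectangular projection with φ₀ = 0 (plate carrée), h = 1 along meridians and k = sec φ along parallels.
Areal scale = h·k = 1 × sec φ; at 77.7°, h = 1.000, k = 4.694, so h·k = 4.694.

4.69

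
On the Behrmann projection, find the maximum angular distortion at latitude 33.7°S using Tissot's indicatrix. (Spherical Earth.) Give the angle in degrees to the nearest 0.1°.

4.6°

The Behrmann projection is cylindrical equal-area with φ₀ = 30°. Cylindrical equal-area (φ₀ = 30°): h = cos φ / cos 30° along meridians, k = cos 30° / cos φ along parallels; h·k = 1.
At 33.7°: h = 0.9607, k = 1.041; principal scales a = 1.041, b = 0.9607.
sin(ω/2) = (a − b)/(a + b) = 0.08030/2.002 = 0.04012, so ω = 2 arcsin(0.04012) ≈ 4.6°.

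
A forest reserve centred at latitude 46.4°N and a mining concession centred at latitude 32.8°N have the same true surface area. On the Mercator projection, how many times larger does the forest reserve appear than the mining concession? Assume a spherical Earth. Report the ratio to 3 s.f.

Mercator areal scale is sec²φ.
At 46.4°: sec²(46.4°) = 1/0.6896² = 2.103.
At 32.8°: sec²(32.8°) = 1/0.8406² = 1.415.
Ratio = 2.103/1.415 = cos²(32.8°)/cos²(46.4°) ≈ 1.49.

1.49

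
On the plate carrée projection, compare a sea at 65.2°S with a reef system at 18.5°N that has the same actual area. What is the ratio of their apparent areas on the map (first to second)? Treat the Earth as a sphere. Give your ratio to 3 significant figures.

2.26

In the plate carrée (x = Rλ, y = Rφ), meridians are true-scale (h = 1) and parallels are stretched by k = sec φ.
Areal scale at 65.2°: h·k = 1.000 × 2.384 = 2.384.
Areal scale at 18.5°: h·k = 1.000 × 1.054 = 1.054.
Ratio = 2.384/1.054 ≈ 2.26.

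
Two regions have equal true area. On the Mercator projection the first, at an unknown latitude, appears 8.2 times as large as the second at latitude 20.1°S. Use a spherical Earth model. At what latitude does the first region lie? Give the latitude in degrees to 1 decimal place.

70.9°

Mercator areal scale is sec²φ, so apparent-area ratio = sec²φ₁ / sec²φ₂ = cos²φ₂ / cos²φ₁.
cos²φ₂ / cos²φ₁ = 8.2  ⇒  cos φ₁ = cos 20.1° / √8.2 = 0.9391/2.864 = 0.3279.
φ₁ = arccos(0.3279) ≈ 70.9°.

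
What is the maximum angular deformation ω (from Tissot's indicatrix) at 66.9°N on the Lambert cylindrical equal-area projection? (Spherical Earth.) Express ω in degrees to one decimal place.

94.3°

The Lambert cylindrical equal-area projection is the cylindrical equal-area projection with its standard parallel at the equator (φ₀ = 0). Cylindrical equal-area (φ₀ = 0°): h = cos φ / cos 0° along meridians, k = cos 0° / cos φ along parallels; h·k = 1.
At 66.9°: h = 0.3923, k = 2.549; principal scales a = 2.549, b = 0.3923.
sin(ω/2) = (a − b)/(a + b) = 2.156/2.941 = 0.7332, so ω = 2 arcsin(0.7332) ≈ 94.3°.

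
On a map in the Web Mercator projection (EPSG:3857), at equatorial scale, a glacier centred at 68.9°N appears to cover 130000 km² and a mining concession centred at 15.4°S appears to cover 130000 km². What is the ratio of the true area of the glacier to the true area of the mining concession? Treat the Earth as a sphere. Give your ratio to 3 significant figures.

Since Mercator area scale is 1/cos²φ, the true area equals the apparent area multiplied by cos²φ.
True area of glacier: 130000 × cos²(68.9°) = 130000 × 0.1296 = 16850 km².
True area of mining concession: 130000 × cos²(15.4°) = 130000 × 0.9295 = 120800 km².
Ratio = 16850 / 120800 ≈ 0.139.

0.139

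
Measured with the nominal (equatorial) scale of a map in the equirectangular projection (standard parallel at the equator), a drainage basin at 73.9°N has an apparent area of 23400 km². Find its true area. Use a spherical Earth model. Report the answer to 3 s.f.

For the equirectangular projection with φ₀ = 0 (plate carrée), h = 1 along meridians and k = sec φ along parallels.
Areal scale = h·k = 1 × sec φ; at 73.9°, h = 1.000, k = 3.606, so h·k = 3.606.
True area = apparent / (areal scale) = 23400 / 3.606 ≈ 6490 km².

6490 km²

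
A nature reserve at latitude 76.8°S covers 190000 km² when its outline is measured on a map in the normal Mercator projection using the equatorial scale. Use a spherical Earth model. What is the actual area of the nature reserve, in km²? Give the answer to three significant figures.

Mercator is conformal, so the point scale is isotropic: h = k = sec φ = 1/cos φ.
Areal scale = k² = sec²φ = 1/cos²(76.8°) = 1/0.2284² = 19.18.
True area = apparent / (areal scale) = 190000 / 19.18 ≈ 9910 km².

9910 km²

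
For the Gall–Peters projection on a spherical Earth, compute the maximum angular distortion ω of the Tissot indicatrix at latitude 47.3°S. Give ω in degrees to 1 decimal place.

The Gall–Peters projection is cylindrical equal-area with φ₀ = 45°. Cylindrical equal-area (φ₀ = 45°): h = cos φ / cos 45° along meridians, k = cos 45° / cos φ along parallels; h·k = 1.
At 47.3°: h = 0.9591, k = 1.043; principal scales a = 1.043, b = 0.9591.
sin(ω/2) = (a − b)/(a + b) = 0.08362/2.002 = 0.04177, so ω = 2 arcsin(0.04177) ≈ 4.8°.

4.8°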